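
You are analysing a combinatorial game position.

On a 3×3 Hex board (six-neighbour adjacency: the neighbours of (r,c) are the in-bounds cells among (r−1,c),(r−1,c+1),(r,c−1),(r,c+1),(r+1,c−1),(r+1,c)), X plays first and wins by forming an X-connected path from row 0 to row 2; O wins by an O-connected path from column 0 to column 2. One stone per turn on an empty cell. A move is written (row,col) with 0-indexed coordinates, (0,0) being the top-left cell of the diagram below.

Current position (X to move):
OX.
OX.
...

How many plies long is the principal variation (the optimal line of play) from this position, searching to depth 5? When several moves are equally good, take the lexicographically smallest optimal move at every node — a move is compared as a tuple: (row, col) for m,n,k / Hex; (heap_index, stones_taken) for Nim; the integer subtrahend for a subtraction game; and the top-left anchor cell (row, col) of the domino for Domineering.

ply 1, X at OX./OX./... | (0,2)=+1→OXX/OX./...*; (1,2)=+1→OX./OXX/...; (2,0)=+1→OX./OX./X..; (2,1)=+1→OX./OX./.X.; (2,2)=+1→OX./OX./..X
ply 2, O at OXX/OX./... | (1,2)=-1→OXX/OXO/...*; (2,0)=-1→OXX/OX./O..; (2,1)=-1→OXX/OX./.O.; (2,2)=-1→OXX/OX./..O
ply 3, X at OXX/OXO/... | (2,0)=+1→OXX/OXO/X..*; (2,1)=+1→OXX/OXO/.X.; (2,2)=+1→OXX/OXO/..X
ply 4: OXX/OXO/X.. is terminal -1 (O); from OX./OX./... depth 5

PV length from [OX./OX./...]: 3 plies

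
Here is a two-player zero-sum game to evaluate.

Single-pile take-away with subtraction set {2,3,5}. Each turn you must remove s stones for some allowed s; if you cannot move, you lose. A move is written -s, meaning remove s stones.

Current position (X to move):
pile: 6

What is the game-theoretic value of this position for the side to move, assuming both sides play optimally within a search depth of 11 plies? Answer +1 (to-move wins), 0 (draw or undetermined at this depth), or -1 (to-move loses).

value(6, X) = +1

[6] X move#1: -2:-1/4, -3:-1/3, -5:+1/1*
[1] end (terminal -1, O#2); searched 6 to 11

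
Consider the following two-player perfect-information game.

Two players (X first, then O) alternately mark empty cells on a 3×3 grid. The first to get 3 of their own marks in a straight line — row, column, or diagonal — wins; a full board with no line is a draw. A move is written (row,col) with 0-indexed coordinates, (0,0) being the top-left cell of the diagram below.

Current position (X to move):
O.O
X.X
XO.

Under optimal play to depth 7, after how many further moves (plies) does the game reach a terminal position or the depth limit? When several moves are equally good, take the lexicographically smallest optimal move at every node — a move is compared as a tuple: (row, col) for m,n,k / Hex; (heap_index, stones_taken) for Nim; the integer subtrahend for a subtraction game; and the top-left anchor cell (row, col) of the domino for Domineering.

PV length from [O.O/X.X/XO.]: 1 ply

ply 1, X at O.O/X.X/XO. | (0,1)=+0→OXO/X.X/XO.; (1,1)=+1→O.O/XXX/XO.*; (2,2)=-1→O.O/X.X/XOX
ply 2: O.O/XXX/XO. is terminal -1 (O); from O.O/X.X/XO. depth 7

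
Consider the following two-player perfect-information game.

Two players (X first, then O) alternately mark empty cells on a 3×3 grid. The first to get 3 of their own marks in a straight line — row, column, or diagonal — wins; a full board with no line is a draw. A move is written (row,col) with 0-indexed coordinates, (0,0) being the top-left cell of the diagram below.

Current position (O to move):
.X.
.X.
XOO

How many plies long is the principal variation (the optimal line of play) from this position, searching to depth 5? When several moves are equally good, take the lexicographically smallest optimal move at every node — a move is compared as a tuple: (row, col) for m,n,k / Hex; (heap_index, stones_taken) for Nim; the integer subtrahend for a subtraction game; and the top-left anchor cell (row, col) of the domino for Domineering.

[.X./.X./XOO] O move#1: (0,0):-1/OX./.X./XOO, (0,2):+0/.XO/.X./XOO*, (1,0):-1/.X./OX./XOO, (1,2):-1/.X./.XO/XOO
[.XO/.X./XOO] X move#2: (0,0):-1/XXO/.X./XOO, (1,0):-1/.XO/XX./XOO, (1,2):+0/.XO/.XX/XOO*
[.XO/.XX/XOO] O move#3: (0,0):-1/OXO/.XX/XOO, (1,0):+0/.XO/OXX/XOO*
[.XO/OXX/XOO] X move#4: (0,0):+0/XXO/OXX/XOO*
[XXO/OXX/XOO] end (terminal +0, O#5); searched .X./.X./XOO to 5

PV length from [.X./.X./XOO]: 4 plies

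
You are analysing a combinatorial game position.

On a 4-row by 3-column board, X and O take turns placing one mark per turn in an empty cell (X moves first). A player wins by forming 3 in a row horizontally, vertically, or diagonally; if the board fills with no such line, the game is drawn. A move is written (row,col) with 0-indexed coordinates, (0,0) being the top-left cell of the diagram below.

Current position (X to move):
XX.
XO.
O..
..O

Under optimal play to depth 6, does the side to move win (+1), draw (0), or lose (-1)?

value(XX./XO./O../..O, X) = +1

p1 X@[XX./XO./O../..O]: (0,2)[XXX/XO./O../..O]+1* (1,2)[XX./XOX/O../..O]-1 (2,1)[XX./XO./OX./..O]-1 (2,2)[XX./XO./O.X/..O]-1 (3,0)[XX./XO./O../X.O]-1 (3,1)[XX./XO./O../.XO]-1
p2 O@[XXX/XO./O../..O] terminal -1; root [XX./XO./O../..O] d6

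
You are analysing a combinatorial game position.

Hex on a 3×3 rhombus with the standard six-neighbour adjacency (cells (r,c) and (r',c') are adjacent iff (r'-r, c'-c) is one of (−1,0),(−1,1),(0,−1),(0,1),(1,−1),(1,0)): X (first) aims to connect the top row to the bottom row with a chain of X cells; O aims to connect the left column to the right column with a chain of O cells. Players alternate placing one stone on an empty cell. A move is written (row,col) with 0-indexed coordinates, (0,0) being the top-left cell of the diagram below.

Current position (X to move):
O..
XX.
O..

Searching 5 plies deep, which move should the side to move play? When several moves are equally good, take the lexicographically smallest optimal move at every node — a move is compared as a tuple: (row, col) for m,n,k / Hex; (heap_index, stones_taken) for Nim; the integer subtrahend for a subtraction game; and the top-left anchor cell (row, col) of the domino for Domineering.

X's best at [O../XX./O..]: (1,2)

p1 X@[O../XX./O..]: (0,1)[OX./XX./O..]-1 (0,2)[O.X/XX./O..]-1 (1,2)[O../XXX/O..]+1* (2,1)[O../XX./OX.]+1 (2,2)[O../XX./O.X]+1
p2 O@[O../XXX/O..]: (0,1)[OO./XXX/O..]-1* (0,2)[O.O/XXX/O..]-1 (2,1)[O../XXX/OO.]-1 (2,2)[O../XXX/O.O]-1
p3 X@[OO./XXX/O..]: (0,2)[OOX/XXX/O..]+1* (2,1)[OO./XXX/OX.]-1 (2,2)[OO./XXX/O.X]-1
p4 O@[OOX/XXX/O..]: (2,1)[OOX/XXX/OO.]-1* (2,2)[OOX/XXX/O.O]-1
p5 X@[OOX/XXX/OO.]: (2,2)[OOX/XXX/OOX]+1*
p6 O@[OOX/XXX/OOX] terminal -1; root [O../XX./O..] d5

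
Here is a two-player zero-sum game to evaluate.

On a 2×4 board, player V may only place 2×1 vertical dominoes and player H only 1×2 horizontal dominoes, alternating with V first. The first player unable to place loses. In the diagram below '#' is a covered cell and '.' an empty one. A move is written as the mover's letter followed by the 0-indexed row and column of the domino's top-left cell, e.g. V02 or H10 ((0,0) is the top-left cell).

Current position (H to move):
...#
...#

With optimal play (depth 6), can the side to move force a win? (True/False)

H winning at [...#/...#]: True

p1 H@[...#/...#]: H00[##.#/...#]+1* H01[.###/...#]+1 H10[...#/##.#]+1 H11[...#/.###]+1
p2 V@[##.#/...#]: V02[####/..##]-1*
p3 H@[####/..##]: H10[####/####]+1*
p4 V@[####/####] terminal -1; root [...#/...#] d6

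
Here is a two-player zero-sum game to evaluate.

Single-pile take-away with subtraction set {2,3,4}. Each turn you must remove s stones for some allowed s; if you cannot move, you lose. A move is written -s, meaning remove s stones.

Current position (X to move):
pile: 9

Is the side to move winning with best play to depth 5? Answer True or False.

p1 X@[9]: -2[7]+1* -3[6]+1 -4[5]-1
p2 O@[7]: -2[5]-1* -3[4]-1 -4[3]-1
p3 X@[5]: -2[3]-1 -3[2]-1 -4[1]+1*
p4 O@[1] terminal -1; root [9] d5

X winning at [9]: True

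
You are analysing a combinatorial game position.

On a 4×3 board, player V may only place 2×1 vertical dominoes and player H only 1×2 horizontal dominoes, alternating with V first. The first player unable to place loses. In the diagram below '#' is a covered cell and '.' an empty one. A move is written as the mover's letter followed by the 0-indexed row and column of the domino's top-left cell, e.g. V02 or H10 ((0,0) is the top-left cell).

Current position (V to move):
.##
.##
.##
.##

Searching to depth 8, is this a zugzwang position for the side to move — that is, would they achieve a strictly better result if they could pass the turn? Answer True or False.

[.##/.##/.##/.##] V move#1: V00:+1/###/###/.##/.##*, V10:+1/.##/###/###/.##, V20:+1/.##/.##/###/###
[###/###/.##/.##] end (terminal -1, H#2); searched .##/.##/.##/.## to 8
if V skipped the turn, H would face:
~ [.##/.##/.##/.##] end (terminal -1, H#1); searched .##/.##/.##/.## to 8
compare (V): move=+1 vs pass=+1

zugzwang(.##/.##/.##/.##, V) = False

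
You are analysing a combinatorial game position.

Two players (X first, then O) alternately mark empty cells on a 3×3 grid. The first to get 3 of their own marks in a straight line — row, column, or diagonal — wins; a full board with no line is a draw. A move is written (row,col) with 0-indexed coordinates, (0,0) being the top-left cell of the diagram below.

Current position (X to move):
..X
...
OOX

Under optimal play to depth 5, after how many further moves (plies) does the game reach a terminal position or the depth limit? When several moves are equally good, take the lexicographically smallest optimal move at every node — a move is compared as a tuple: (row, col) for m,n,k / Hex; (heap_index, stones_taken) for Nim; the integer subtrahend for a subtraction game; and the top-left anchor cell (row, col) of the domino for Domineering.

[..X/.../OOX] X move#1: (0,0):+1/X.X/.../OOX*, (0,1):+1/.XX/.../OOX, (1,0):+1/..X/X../OOX, (1,1):+1/..X/.X./OOX, (1,2):+1/..X/..X/OOX
[X.X/.../OOX] O move#2: (0,1):-1/XOX/.../OOX*, (1,0):-1/X.X/O../OOX, (1,1):-1/X.X/.O./OOX, (1,2):-1/X.X/..O/OOX
[XOX/.../OOX] X move#3: (1,0):-1/XOX/X../OOX, (1,1):+1/XOX/.X./OOX*, (1,2):+1/XOX/..X/OOX
[XOX/.X./OOX] end (terminal -1, O#4); searched ..X/.../OOX to 5

PV length from [..X/.../OOX]: 3 plies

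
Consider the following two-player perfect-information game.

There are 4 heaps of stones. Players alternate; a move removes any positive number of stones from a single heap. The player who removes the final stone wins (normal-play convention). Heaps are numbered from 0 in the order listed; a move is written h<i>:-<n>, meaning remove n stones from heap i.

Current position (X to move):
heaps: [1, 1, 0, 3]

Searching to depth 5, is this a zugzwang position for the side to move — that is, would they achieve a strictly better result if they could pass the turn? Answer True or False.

zugzwang((1,1,0,3), X) = False

p1 X@[(1,1,0,3)]: h0:-1[(0,1,0,3)]-1 h1:-1[(1,0,0,3)]-1 h3:-1[(1,1,0,2)]-1 h3:-2[(1,1,0,1)]-1 h3:-3[(1,1,0,0)]+1*
p2 O@[(1,1,0,0)]: h0:-1[(0,1,0,0)]-1* h1:-1[(1,0,0,0)]-1
p3 X@[(0,1,0,0)]: h1:-1[(0,0,0,0)]+1*
p4 O@[(0,0,0,0)] terminal -1; root [(1,1,0,3)] d5
if X skipped the turn, O would face:
~ p1 O@[(1,1,0,3)]: h0:-1[(0,1,0,3)]-1 h1:-1[(1,0,0,3)]-1 h3:-1[(1,1,0,2)]-1 h3:-2[(1,1,0,1)]-1 h3:-3[(1,1,0,0)]+1*
~ p2 X@[(1,1,0,0)]: h0:-1[(0,1,0,0)]-1* h1:-1[(1,0,0,0)]-1
~ p3 O@[(0,1,0,0)]: h1:-1[(0,0,0,0)]+1*
~ p4 X@[(0,0,0,0)] terminal -1; root [(1,1,0,3)] d5
compare (X): move=+1 vs pass=-1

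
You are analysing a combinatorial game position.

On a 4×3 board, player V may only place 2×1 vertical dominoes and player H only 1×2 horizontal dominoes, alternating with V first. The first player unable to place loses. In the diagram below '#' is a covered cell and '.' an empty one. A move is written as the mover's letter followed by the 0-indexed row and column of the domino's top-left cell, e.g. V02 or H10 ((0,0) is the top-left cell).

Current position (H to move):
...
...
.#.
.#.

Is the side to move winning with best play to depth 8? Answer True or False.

H winning at [.../.../.#./.#.]: False

ply 1, H at .../.../.#./.#. | H00=-1→##./.../.#./.#.*; H01=-1→.##/.../.#./.#.; H10=-1→.../##./.#./.#.; H11=-1→.../.##/.#./.#.
ply 2, V at ##./.../.#./.#. | V02=+1→###/..#/.#./.#.*; V10=+1→##./#../##./.#.; V12=+1→##./..#/.##/.#.; V20=+1→##./.../##./##.; V22=+1→##./.../.##/.##
ply 3, H at ###/..#/.#./.#. | H10=-1→###/###/.#./.#.*
ply 4, V at ###/###/.#./.#. | V20=+1→###/###/##./##.*; V22=+1→###/###/.##/.##
ply 5: ###/###/##./##. is terminal -1 (H); from .../.../.#./.#. depth 8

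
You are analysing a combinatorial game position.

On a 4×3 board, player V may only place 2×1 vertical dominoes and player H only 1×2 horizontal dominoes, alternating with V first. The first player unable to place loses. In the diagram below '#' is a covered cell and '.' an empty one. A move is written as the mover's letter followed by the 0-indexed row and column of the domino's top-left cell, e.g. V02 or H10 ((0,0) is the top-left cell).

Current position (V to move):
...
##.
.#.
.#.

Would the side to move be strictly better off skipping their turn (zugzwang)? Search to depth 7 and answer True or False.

ply 1, V at .../##./.#./.#. | V02=+1→..#/###/.#./.#.*; V12=+1→.../###/.##/.#.; V20=+1→.../##./##./##.; V22=+1→.../##./.##/.##
ply 2, H at ..#/###/.#./.#. | H00=-1→###/###/.#./.#.*
ply 3, V at ###/###/.#./.#. | V20=+1→###/###/##./##.*; V22=+1→###/###/.##/.##
ply 4: ###/###/##./##. is terminal -1 (H); from .../##./.#./.#. depth 7
suppose V passes — search the same position with H to move:
pass> ply 1, H at .../##./.#./.#. | H00=-1→##./##./.#./.#.*; H01=-1→.##/##./.#./.#.
pass> ply 2, V at ##./##./.#./.#. | V02=+1→###/###/.#./.#.*; V12=+1→##./###/.##/.#.; V20=+1→##./##./##./##.; V22=+1→##./##./.##/.##
pass> ply 3: ###/###/.#./.#. is terminal -1 (H); from .../##./.#./.#. depth 7
for V: play +1, pass +1

zugzwang(.../##./.#./.#., V) = False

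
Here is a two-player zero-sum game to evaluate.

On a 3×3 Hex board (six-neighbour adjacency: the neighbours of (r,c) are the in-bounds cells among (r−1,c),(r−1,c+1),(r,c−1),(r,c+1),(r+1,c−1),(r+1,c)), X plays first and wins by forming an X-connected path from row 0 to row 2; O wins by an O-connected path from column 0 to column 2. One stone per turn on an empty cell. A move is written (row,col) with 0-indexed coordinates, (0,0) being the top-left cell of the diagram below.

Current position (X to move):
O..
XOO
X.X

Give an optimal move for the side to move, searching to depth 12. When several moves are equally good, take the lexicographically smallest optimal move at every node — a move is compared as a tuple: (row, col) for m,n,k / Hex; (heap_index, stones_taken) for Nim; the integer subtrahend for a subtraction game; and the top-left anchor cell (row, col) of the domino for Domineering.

X's best at [O../XOO/X.X]: (0,1)

ply 1, X at O../XOO/X.X | (0,1)=+1→OX./XOO/X.X*; (0,2)=-1→O.X/XOO/X.X; (2,1)=-1→O../XOO/XXX
ply 2: OX./XOO/X.X is terminal -1 (O); from O../XOO/X.X depth 12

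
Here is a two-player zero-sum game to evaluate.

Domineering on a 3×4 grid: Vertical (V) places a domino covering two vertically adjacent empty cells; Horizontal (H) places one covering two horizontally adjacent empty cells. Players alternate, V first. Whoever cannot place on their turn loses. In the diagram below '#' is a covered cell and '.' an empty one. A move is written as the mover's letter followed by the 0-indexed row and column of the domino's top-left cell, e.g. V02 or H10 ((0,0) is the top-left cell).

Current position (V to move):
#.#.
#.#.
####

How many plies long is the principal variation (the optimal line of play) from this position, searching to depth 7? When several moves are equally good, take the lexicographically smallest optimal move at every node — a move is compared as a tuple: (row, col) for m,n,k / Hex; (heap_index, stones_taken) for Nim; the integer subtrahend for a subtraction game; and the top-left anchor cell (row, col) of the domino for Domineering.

[#.#./#.#./####] V move#1: V01:+1/###./###./####*, V03:+1/#.##/#.##/####
[###./###./####] end (terminal -1, H#2); searched #.#./#.#./#### to 7

PV length from [#.#./#.#./####]: 1 ply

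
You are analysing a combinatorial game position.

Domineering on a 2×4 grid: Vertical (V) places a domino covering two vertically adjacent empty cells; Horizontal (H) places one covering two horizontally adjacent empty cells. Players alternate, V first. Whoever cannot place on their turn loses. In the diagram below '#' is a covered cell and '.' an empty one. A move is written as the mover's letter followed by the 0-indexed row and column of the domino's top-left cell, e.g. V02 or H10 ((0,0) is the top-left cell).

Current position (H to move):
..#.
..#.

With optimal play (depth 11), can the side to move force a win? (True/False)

H winning at [..#./..#.]: True

[..#./..#.] H move#1: H00:+1/###./..#.*, H10:+1/..#./###.
[###./..#.] V move#2: V03:-1/####/..##*
[####/..##] H move#3: H10:+1/####/####*
[####/####] end (terminal -1, V#4); searched ..#./..#. to 11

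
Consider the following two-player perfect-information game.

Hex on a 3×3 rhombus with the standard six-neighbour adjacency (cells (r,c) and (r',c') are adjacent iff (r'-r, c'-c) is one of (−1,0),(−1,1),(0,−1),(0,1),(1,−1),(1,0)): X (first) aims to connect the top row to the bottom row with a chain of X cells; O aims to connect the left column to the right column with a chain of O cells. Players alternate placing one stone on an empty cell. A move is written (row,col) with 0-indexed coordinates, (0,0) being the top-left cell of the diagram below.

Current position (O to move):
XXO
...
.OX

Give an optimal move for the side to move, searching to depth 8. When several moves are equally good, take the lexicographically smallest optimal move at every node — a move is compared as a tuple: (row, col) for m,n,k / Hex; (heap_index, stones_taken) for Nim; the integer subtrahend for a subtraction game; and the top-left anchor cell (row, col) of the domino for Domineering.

p1 O@[XXO/.../.OX]: (1,0)[XXO/O../.OX]-1 (1,1)[XXO/.O./.OX]+1* (1,2)[XXO/..O/.OX]-1 (2,0)[XXO/.../OOX]+1
p2 X@[XXO/.O./.OX]: (1,0)[XXO/XO./.OX]-1* (1,2)[XXO/.OX/.OX]-1 (2,0)[XXO/.O./XOX]-1
p3 O@[XXO/XO./.OX]: (1,2)[XXO/XOO/.OX]-1 (2,0)[XXO/XO./OOX]+1*
p4 X@[XXO/XO./OOX] terminal -1; root [XXO/.../.OX] d8

O's best at [XXO/.../.OX]: (1,1)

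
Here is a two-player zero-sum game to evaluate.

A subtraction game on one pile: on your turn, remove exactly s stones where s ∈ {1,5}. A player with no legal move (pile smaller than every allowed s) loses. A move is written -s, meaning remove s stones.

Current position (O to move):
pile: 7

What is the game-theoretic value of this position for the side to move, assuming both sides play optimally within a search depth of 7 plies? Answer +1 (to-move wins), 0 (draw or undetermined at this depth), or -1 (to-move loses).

value(7, O) = +1

[7] O move#1: -1:+1/6*, -5:+1/2
[6] X move#2: -1:-1/5*, -5:-1/1
[5] O move#3: -1:+1/4*, -5:+1/0
[4] X move#4: -1:-1/3*
[3] O move#5: -1:+1/2*
[2] X move#6: -1:-1/1*
[1] O move#7: -1:+1/0*
[0] end (terminal -1, X#8); searched 7 to 7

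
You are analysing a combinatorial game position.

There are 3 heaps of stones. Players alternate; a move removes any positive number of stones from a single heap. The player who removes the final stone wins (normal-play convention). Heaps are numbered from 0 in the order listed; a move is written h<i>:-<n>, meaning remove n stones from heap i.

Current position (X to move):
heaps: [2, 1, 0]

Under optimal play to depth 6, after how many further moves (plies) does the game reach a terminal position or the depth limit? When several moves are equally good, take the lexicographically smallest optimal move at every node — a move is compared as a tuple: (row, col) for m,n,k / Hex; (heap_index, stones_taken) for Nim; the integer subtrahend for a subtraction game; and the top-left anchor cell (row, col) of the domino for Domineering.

p1 X@[(2,1,0)]: h0:-1[(1,1,0)]+1* h0:-2[(0,1,0)]-1 h1:-1[(2,0,0)]-1
p2 O@[(1,1,0)]: h0:-1[(0,1,0)]-1* h1:-1[(1,0,0)]-1
p3 X@[(0,1,0)]: h1:-1[(0,0,0)]+1*
p4 O@[(0,0,0)] terminal -1; root [(2,1,0)] d6

PV length from [(2,1,0)]: 3 plies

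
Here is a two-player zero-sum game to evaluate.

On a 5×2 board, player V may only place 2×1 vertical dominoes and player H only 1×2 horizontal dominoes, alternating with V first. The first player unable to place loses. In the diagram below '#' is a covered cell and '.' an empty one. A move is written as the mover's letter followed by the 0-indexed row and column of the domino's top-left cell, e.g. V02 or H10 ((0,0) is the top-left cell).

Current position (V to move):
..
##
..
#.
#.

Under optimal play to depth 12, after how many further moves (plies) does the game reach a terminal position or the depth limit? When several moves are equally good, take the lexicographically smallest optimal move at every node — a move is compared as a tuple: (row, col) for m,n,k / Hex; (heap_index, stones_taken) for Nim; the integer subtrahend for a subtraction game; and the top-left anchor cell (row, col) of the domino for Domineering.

PV length from [../##/../#./#.]: 2 plies

[../##/../#./#.] V move#1: V21:-1/../##/.#/##/#.*, V31:-1/../##/../##/##
[../##/.#/##/#.] H move#2: H00:+1/##/##/.#/##/#.*
[##/##/.#/##/#.] end (terminal -1, V#3); searched ../##/../#./#. to 12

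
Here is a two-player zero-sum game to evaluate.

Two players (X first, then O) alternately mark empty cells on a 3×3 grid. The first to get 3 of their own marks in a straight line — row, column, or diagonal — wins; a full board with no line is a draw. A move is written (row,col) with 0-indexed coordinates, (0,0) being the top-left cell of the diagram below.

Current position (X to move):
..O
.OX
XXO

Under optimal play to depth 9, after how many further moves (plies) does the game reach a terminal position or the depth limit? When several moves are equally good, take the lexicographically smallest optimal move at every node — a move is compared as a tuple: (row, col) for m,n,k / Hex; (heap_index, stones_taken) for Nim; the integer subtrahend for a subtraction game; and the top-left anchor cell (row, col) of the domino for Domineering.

PV length from [..O/.OX/XXO]: 3 plies

p1 X@[..O/.OX/XXO]: (0,0)[X.O/.OX/XXO]+0* (0,1)[.XO/.OX/XXO]-1 (1,0)[..O/XOX/XXO]-1
p2 O@[X.O/.OX/XXO]: (0,1)[XOO/.OX/XXO]-1 (1,0)[X.O/OOX/XXO]+0*
p3 X@[X.O/OOX/XXO]: (0,1)[XXO/OOX/XXO]+0*
p4 O@[XXO/OOX/XXO] terminal +0; root [..O/.OX/XXO] d9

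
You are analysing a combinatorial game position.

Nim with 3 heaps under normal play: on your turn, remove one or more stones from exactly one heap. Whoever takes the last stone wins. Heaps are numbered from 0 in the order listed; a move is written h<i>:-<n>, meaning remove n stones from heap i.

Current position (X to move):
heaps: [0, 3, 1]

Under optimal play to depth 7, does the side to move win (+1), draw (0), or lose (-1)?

value((0,3,1), X) = +1

ply 1, X at (0,3,1) | h1:-1=-1→(0,2,1); h1:-2=+1→(0,1,1)*; h1:-3=-1→(0,0,1); h2:-1=-1→(0,3,0)
ply 2, O at (0,1,1) | h1:-1=-1→(0,0,1)*; h2:-1=-1→(0,1,0)
ply 3, X at (0,0,1) | h2:-1=+1→(0,0,0)*
ply 4: (0,0,0) is terminal -1 (O); from (0,3,1) depth 7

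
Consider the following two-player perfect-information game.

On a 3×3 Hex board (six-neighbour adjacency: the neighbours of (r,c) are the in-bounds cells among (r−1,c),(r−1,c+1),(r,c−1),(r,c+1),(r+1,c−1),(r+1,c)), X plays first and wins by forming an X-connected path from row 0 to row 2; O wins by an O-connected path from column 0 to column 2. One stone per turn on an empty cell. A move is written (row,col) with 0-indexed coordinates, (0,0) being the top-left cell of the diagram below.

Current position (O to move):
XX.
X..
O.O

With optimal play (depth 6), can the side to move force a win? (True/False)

p1 O@[XX./X../O.O]: (0,2)[XXO/X../O.O]+1* (1,1)[XX./XO./O.O]+1 (1,2)[XX./X.O/O.O]+1 (2,1)[XX./X../OOO]+1
p2 X@[XXO/X../O.O]: (1,1)[XXO/XX./O.O]-1* (1,2)[XXO/X.X/O.O]-1 (2,1)[XXO/X../OXO]-1
p3 O@[XXO/XX./O.O]: (1,2)[XXO/XXO/O.O]-1 (2,1)[XXO/XX./OOO]+1*
p4 X@[XXO/XX./OOO] terminal -1; root [XX./X../O.O] d6

O winning at [XX./X../O.O]: True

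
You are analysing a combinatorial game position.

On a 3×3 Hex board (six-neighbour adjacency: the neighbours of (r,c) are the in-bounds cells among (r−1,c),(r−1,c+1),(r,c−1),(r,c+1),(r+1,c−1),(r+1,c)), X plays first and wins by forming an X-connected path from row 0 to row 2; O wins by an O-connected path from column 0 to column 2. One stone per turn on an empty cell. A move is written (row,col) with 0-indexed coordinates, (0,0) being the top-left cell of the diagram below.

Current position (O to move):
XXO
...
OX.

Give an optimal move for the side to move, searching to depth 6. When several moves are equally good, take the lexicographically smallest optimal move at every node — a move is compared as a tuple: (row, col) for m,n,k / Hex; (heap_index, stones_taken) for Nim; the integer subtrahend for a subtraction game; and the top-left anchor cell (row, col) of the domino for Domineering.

[XXO/.../OX.] O move#1: (1,0):-1/XXO/O../OX., (1,1):+1/XXO/.O./OX.*, (1,2):-1/XXO/..O/OX., (2,2):-1/XXO/.../OXO
[XXO/.O./OX.] end (terminal -1, X#2); searched XXO/.../OX. to 6

O's best at [XXO/.../OX.]: (1,1)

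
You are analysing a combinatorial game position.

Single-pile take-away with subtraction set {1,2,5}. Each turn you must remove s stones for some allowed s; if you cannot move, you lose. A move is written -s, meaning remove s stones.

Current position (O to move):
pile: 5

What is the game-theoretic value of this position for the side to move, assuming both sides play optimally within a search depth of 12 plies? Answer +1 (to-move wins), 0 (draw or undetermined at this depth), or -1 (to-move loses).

[5] O move#1: -1:-1/4, -2:+1/3*, -5:+1/0
[3] X move#2: -1:-1/2*, -2:-1/1
[2] O move#3: -1:-1/1, -2:+1/0*
[0] end (terminal -1, X#4); searched 5 to 12

value(5, O) = +1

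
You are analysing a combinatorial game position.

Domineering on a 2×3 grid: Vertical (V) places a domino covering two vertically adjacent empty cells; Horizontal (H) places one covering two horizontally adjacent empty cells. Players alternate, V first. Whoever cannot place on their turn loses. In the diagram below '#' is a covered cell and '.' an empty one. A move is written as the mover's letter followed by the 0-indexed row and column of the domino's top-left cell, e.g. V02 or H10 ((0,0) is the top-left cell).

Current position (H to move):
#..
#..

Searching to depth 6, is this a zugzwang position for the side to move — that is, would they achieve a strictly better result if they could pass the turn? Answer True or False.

ply 1, H at #../#.. | H01=+1→###/#..*; H11=+1→#../###
ply 2: ###/#.. is terminal -1 (V); from #../#.. depth 6
pass branch (V moves first from the same position):
  | ply 1, V at #../#.. | V01=+1→##./##.*; V02=+1→#.#/#.#
  | ply 2: ##./##. is terminal -1 (H); from #../#.. depth 6
H moving scores +1; H passing scores -1

zugzwang(#../#.., H) = False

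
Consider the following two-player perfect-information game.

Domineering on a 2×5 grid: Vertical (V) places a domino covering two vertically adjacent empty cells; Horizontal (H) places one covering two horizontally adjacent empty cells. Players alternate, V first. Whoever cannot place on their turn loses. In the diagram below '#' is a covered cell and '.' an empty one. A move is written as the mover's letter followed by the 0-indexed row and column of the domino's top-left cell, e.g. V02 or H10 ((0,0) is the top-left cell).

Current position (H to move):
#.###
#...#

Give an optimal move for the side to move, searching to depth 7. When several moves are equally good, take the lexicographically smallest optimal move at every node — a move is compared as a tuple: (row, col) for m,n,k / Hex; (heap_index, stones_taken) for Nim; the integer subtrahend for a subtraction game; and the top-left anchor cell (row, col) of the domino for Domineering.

H's best at [#.###/#...#]: H11

ply 1, H at #.###/#...# | H11=+1→#.###/###.#*; H12=-1→#.###/#.###
ply 2: #.###/###.# is terminal -1 (V); from #.###/#...# depth 7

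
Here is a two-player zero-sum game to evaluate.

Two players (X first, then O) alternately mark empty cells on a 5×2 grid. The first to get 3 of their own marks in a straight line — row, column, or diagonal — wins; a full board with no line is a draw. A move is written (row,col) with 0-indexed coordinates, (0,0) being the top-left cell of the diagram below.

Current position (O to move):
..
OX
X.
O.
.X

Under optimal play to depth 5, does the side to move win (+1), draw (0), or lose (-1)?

value(../OX/X./O./.X, O) = 0

[../OX/X./O./.X] O move#1: (0,0):-1/O./OX/X./O./.X, (0,1):+0/.O/OX/X./O./.X*, (2,1):+0/../OX/XO/O./.X, (3,1):+0/../OX/X./OO/.X, (4,0):-1/../OX/X./O./OX
[.O/OX/X./O./.X] X move#2: (0,0):+0/XO/OX/X./O./.X*, (2,1):+0/.O/OX/XX/O./.X, (3,1):+0/.O/OX/X./OX/.X, (4,0):+0/.O/OX/X./O./XX
[XO/OX/X./O./.X] O move#3: (2,1):+0/XO/OX/XO/O./.X*, (3,1):+0/XO/OX/X./OO/.X, (4,0):+0/XO/OX/X./O./OX
[XO/OX/XO/O./.X] X move#4: (3,1):+0/XO/OX/XO/OX/.X*, (4,0):+0/XO/OX/XO/O./XX
[XO/OX/XO/OX/.X] O move#5: (4,0):+0/XO/OX/XO/OX/OX*
[XO/OX/XO/OX/OX] end (terminal +0, X#6); searched ../OX/X./O./.X to 5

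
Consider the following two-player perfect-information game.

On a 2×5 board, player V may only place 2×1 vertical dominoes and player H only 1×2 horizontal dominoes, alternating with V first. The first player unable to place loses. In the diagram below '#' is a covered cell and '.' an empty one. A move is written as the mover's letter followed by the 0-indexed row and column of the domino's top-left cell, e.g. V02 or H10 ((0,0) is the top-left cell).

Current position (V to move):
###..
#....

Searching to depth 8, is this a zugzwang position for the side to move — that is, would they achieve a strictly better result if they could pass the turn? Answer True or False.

zugzwang(###../#...., V) = False

p1 V@[###../#....]: V03[####./#..#.]+1* V04[###.#/#...#]-1
p2 H@[####./#..#.]: H11[####./####.]-1*
p3 V@[####./####.]: V04[#####/#####]+1*
p4 H@[#####/#####] terminal -1; root [###../#....] d8
pass branch (H moves first from the same position):
  | p1 H@[###../#....]: H03[#####/#....]+1* H11[###../###..]-1 H12[###../#.##.]-1 H13[###../#..##]+1
  | p2 V@[#####/#....] terminal -1; root [###../#....] d8
V moving scores +1; V passing scores -1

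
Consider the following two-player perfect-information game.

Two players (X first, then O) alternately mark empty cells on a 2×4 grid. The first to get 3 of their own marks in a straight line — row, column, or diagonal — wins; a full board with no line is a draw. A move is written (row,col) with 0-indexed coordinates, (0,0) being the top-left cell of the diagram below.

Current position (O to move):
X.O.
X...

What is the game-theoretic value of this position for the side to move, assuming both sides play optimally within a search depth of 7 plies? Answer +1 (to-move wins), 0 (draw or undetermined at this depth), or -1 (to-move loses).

[X.O./X...] O move#1: (0,1):+0/XOO./X...*, (0,3):+0/X.OO/X..., (1,1):+0/X.O./XO.., (1,2):+0/X.O./X.O., (1,3):+0/X.O./X..O
[XOO./X...] X move#2: (0,3):+0/XOOX/X...*, (1,1):-1/XOO./XX.., (1,2):-1/XOO./X.X., (1,3):-1/XOO./X..X
[XOOX/X...] O move#3: (1,1):+0/XOOX/XO..*, (1,2):+0/XOOX/X.O., (1,3):+0/XOOX/X..O
[XOOX/XO..] X move#4: (1,2):+0/XOOX/XOX.*, (1,3):+0/XOOX/XO.X
[XOOX/XOX.] O move#5: (1,3):+0/XOOX/XOXO*
[XOOX/XOXO] end (terminal +0, X#6); searched X.O./X... to 7

value(X.O./X..., O) = 0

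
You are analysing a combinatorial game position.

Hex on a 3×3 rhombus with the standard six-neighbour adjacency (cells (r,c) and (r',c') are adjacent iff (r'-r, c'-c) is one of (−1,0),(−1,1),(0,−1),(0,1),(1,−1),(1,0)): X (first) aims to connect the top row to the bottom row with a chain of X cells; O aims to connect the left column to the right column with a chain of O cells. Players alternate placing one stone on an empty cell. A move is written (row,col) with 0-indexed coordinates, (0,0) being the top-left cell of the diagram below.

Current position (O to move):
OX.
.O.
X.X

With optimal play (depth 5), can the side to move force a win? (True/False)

ply 1, O at OX./.O./X.X | (0,2)=-1→OXO/.O./X.X; (1,0)=+1→OX./OO./X.X*; (1,2)=-1→OX./.OO/X.X; (2,1)=-1→OX./.O./XOX
ply 2, X at OX./OO./X.X | (0,2)=-1→OXX/OO./X.X*; (1,2)=-1→OX./OOX/X.X; (2,1)=-1→OX./OO./XXX
ply 3, O at OXX/OO./X.X | (1,2)=+1→OXX/OOO/X.X*; (2,1)=-1→OXX/OO./XOX
ply 4: OXX/OOO/X.X is terminal -1 (X); from OX./.O./X.X depth 5

O winning at [OX./.O./X.X]: True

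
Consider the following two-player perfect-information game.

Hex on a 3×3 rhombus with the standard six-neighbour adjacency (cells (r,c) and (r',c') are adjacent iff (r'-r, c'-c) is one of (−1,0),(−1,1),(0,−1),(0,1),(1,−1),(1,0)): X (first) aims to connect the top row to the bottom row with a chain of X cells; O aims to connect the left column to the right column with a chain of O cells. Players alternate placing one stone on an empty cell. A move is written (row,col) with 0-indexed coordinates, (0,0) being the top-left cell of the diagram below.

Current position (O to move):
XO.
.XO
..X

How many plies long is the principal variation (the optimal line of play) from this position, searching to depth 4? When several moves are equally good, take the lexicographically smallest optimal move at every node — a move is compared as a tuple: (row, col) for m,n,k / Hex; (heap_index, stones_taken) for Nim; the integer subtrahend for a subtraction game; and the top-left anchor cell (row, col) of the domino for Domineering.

[XO./.XO/..X] O move#1: (0,2):-1/XOO/.XO/..X*, (1,0):-1/XO./OXO/..X, (2,0):-1/XO./.XO/O.X, (2,1):-1/XO./.XO/.OX
[XOO/.XO/..X] X move#2: (1,0):+1/XOO/XXO/..X*, (2,0):-1/XOO/.XO/X.X, (2,1):-1/XOO/.XO/.XX
[XOO/XXO/..X] O move#3: (2,0):-1/XOO/XXO/O.X*, (2,1):-1/XOO/XXO/.OX
[XOO/XXO/O.X] X move#4: (2,1):+1/XOO/XXO/OXX*
[XOO/XXO/OXX] end (terminal -1, O#5); searched XO./.XO/..X to 4

PV length from [XO./.XO/..X]: 4 plies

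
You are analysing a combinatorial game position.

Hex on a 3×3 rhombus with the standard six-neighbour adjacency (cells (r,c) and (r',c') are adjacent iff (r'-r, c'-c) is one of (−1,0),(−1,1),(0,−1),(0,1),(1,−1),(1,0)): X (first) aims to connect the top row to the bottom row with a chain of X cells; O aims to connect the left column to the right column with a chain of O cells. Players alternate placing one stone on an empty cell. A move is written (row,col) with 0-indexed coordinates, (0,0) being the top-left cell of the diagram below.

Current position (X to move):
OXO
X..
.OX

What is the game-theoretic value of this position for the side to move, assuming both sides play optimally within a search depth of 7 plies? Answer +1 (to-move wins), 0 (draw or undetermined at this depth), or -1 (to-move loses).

value(OXO/X../.OX, X) = +1

ply 1, X at OXO/X../.OX | (1,1)=+1→OXO/XX./.OX*; (1,2)=+1→OXO/X.X/.OX; (2,0)=+1→OXO/X../XOX
ply 2, O at OXO/XX./.OX | (1,2)=-1→OXO/XXO/.OX*; (2,0)=-1→OXO/XX./OOX
ply 3, X at OXO/XXO/.OX | (2,0)=+1→OXO/XXO/XOX*
ply 4: OXO/XXO/XOX is terminal -1 (O); from OXO/X../.OX depth 7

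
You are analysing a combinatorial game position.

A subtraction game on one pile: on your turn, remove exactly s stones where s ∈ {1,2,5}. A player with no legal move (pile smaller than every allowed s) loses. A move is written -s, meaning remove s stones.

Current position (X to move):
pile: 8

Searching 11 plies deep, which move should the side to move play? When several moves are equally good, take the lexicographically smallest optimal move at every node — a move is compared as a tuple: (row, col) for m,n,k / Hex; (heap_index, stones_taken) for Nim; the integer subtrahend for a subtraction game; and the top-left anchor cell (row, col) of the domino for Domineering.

X's best at [8]: -2

ply 1, X at 8 | -1=-1→7; -2=+1→6*; -5=+1→3
ply 2, O at 6 | -1=-1→5*; -2=-1→4; -5=-1→1
ply 3, X at 5 | -1=-1→4; -2=+1→3*; -5=+1→0
ply 4, O at 3 | -1=-1→2*; -2=-1→1
ply 5, X at 2 | -1=-1→1; -2=+1→0*
ply 6: 0 is terminal -1 (O); from 8 depth 11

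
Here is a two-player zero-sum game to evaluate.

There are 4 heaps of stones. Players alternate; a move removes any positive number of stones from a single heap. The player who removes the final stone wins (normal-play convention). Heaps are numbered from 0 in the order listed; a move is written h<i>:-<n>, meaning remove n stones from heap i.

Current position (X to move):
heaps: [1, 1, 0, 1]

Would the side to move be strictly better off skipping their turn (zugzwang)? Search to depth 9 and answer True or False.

[(1,1,0,1)] X move#1: h0:-1:+1/(0,1,0,1)*, h1:-1:+1/(1,0,0,1), h3:-1:+1/(1,1,0,0)
[(0,1,0,1)] O move#2: h1:-1:-1/(0,0,0,1)*, h3:-1:-1/(0,1,0,0)
[(0,0,0,1)] X move#3: h3:-1:+1/(0,0,0,0)*
[(0,0,0,0)] end (terminal -1, O#4); searched (1,1,0,1) to 9
if X skipped the turn, O would face:
~ [(1,1,0,1)] O move#1: h0:-1:+1/(0,1,0,1)*, h1:-1:+1/(1,0,0,1), h3:-1:+1/(1,1,0,0)
~ [(0,1,0,1)] X move#2: h1:-1:-1/(0,0,0,1)*, h3:-1:-1/(0,1,0,0)
~ [(0,0,0,1)] O move#3: h3:-1:+1/(0,0,0,0)*
~ [(0,0,0,0)] end (terminal -1, X#4); searched (1,1,0,1) to 9
compare (X): move=+1 vs pass=-1

zugzwang((1,1,0,1), X) = False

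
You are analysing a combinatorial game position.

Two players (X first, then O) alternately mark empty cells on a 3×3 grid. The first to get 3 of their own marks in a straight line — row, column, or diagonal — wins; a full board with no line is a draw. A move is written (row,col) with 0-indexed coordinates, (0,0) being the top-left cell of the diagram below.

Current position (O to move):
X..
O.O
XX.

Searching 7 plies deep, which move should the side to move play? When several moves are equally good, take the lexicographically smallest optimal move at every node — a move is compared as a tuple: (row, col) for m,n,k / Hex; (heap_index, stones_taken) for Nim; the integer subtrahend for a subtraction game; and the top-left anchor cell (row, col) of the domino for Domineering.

O's best at [X../O.O/XX.]: (1,1)

ply 1, O at X../O.O/XX. | (0,1)=-1→XO./O.O/XX.; (0,2)=-1→X.O/O.O/XX.; (1,1)=+1→X../OOO/XX.*; (2,2)=+1→X../O.O/XXO
ply 2: X../OOO/XX. is terminal -1 (X); from X../O.O/XX. depth 7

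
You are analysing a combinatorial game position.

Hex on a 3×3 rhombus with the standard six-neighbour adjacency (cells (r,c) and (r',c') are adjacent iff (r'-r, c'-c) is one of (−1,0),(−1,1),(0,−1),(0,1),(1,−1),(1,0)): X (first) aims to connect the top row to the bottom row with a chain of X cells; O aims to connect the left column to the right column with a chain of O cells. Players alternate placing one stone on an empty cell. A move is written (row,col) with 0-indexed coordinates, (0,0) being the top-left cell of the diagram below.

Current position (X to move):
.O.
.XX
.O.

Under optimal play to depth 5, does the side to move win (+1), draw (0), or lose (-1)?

value(.O./.XX/.O., X) = +1

[.O./.XX/.O.] X move#1: (0,0):+1/XO./.XX/.O.*, (0,2):+1/.OX/.XX/.O., (1,0):+1/.O./XXX/.O., (2,0):-1/.O./.XX/XO., (2,2):-1/.O./.XX/.OX
[XO./.XX/.O.] O move#2: (0,2):-1/XOO/.XX/.O.*, (1,0):-1/XO./OXX/.O., (2,0):-1/XO./.XX/OO., (2,2):-1/XO./.XX/.OO
[XOO/.XX/.O.] X move#3: (1,0):+1/XOO/XXX/.O.*, (2,0):-1/XOO/.XX/XO., (2,2):-1/XOO/.XX/.OX
[XOO/XXX/.O.] O move#4: (2,0):-1/XOO/XXX/OO.*, (2,2):-1/XOO/XXX/.OO
[XOO/XXX/OO.] X move#5: (2,2):+1/XOO/XXX/OOX*
[XOO/XXX/OOX] end (terminal -1, O#6); searched .O./.XX/.O. to 5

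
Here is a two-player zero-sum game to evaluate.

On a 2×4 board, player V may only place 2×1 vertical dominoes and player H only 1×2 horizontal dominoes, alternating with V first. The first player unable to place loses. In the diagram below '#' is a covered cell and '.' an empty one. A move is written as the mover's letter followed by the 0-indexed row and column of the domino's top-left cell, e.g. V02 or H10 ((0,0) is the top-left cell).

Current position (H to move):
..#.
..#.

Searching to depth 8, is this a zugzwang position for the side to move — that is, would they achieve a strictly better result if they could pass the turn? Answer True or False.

[..#./..#.] H move#1: H00:+1/###./..#.*, H10:+1/..#./###.
[###./..#.] V move#2: V03:-1/####/..##*
[####/..##] H move#3: H10:+1/####/####*
[####/####] end (terminal -1, V#4); searched ..#./..#. to 8
if H skipped the turn, V would face:
~ [..#./..#.] V move#1: V00:+1/#.#./#.#.*, V01:+1/.##./.##., V03:-1/..##/..##
~ [#.#./#.#.] end (terminal -1, H#2); searched ..#./..#. to 8
compare (H): move=+1 vs pass=-1

zugzwang(..#./..#., H) = False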